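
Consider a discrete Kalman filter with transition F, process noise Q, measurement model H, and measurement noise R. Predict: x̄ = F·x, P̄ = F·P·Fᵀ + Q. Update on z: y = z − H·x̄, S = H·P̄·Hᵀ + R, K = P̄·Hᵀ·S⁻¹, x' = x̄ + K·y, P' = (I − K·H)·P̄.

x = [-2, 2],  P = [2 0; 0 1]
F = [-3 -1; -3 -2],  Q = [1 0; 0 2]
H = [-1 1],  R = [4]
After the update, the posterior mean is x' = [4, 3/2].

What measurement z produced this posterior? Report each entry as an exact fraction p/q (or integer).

z = [-3]

x̄ = F·x = [4, 2]
P̄ = F·P·Fᵀ + Q = [20 20; 20 24]
S = H·P̄·Hᵀ + R = [8]
K = P̄·Hᵀ·S⁻¹ = [0; 1/2]
x' − x̄ = [0, -1/2] = K·y
y = (KᵀK)⁻¹·Kᵀ·(x' − x̄) = [-1]
z = y + H·x̄ = [-1] + [-2] = [-3]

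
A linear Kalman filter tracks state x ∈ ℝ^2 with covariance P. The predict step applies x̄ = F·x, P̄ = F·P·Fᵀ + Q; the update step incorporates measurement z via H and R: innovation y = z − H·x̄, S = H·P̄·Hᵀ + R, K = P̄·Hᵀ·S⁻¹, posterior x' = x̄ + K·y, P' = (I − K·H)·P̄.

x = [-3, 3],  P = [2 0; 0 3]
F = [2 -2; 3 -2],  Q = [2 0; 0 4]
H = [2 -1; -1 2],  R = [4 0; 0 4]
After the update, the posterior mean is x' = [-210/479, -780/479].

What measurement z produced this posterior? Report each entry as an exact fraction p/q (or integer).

z = [2, -2]

x̄ = F·x = [-12, -15]
P̄ = F·P·Fᵀ + Q = [22 24; 24 34]
S = H·P̄·Hᵀ + R = [30 8; 8 66]
K = P̄·Hᵀ·S⁻¹ = [278/479 155/479; 143/479 302/479]
x' − x̄ = [5538/479, 6405/479] = K·y
y = (KᵀK)⁻¹·Kᵀ·(x' − x̄) = [11, 16]
z = y + H·x̄ = [11, 16] + [-9, -18] = [2, -2]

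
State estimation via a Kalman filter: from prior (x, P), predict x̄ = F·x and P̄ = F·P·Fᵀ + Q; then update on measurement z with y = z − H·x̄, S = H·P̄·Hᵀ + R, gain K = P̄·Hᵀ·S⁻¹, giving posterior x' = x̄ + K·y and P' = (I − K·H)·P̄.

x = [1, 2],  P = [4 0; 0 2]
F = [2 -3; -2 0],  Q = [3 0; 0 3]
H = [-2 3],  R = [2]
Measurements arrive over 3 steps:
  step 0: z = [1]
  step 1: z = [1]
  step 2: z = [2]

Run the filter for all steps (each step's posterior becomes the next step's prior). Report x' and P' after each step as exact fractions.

step 0: x̄ = F·x = [-4, -2]
step 0: P̄ = F·P·Fᵀ + Q = [37 -16; -16 19]
step 0: y = z − H·x̄ = [-1]
step 0: S = H·P̄·Hᵀ + R = [513]
step 0: K = P̄·Hᵀ·S⁻¹ = [-122/513; 89/513]
step 0: x' = x̄ + K·y = [-1930/513, -1115/513]
step 0: P' = (I − K·H)·P̄ = [4097/513 2650/513; 2650/513 1826/513]
step 1: x̄ = F·x = [-515/513, 3860/513]
step 1: P̄ = F·P·Fᵀ + Q = [2561/513 -488/513; -488/513 17927/513]
step 1: y = z − H·x̄ = [-12097/513]
step 1: S = H·P̄·Hᵀ + R = [178469/513]
step 1: K = P̄·Hᵀ·S⁻¹ = [-6586/178469; 54757/178469]
step 1: x' = x̄ + K·y = [-23861/178469, 51647/178469]
step 1: P' = (I − K·H)·P̄ = [806401/178469 533210/178469; 533210/178469 391978/178469]
step 2: x̄ = F·x = [-202663/178469, 47722/178469]
step 2: P̄ = F·P·Fᵀ + Q = [890293/178469 -26344/178469; -26344/178469 3761011/178469]
step 2: y = z − H·x̄ = [-191554/178469]
step 2: S = H·P̄·Hᵀ + R = [38083337/178469]
step 2: K = P̄·Hᵀ·S⁻¹ = [-1859618/38083337; 11335721/38083337]
step 2: x' = x̄ + K·y = [-41250111/38083337, -1983480/38083337]
step 2: P' = (I − K·H)·P̄ = [170601893/38083337 112494850/38083337; 112494850/38083337 82553714/38083337]

step 0: x' = [-1930/513, -1115/513], P' = [4097/513 2650/513; 2650/513 1826/513]
step 1: x' = [-23861/178469, 51647/178469], P' = [806401/178469 533210/178469; 533210/178469 391978/178469]
step 2: x' = [-41250111/38083337, -1983480/38083337], P' = [170601893/38083337 112494850/38083337; 112494850/38083337 82553714/38083337]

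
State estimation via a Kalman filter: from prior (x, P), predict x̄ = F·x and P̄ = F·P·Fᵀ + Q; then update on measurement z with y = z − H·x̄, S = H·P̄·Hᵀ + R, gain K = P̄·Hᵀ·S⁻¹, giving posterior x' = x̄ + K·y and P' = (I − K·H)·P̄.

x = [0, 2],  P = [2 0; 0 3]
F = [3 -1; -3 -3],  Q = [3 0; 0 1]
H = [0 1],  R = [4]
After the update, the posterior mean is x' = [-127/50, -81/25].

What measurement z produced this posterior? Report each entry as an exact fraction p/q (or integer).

z = [-3]

x̄ = F·x = [-2, -6]
P̄ = F·P·Fᵀ + Q = [24 -9; -9 46]
S = H·P̄·Hᵀ + R = [50]
K = P̄·Hᵀ·S⁻¹ = [-9/50; 23/25]
x' − x̄ = [-27/50, 69/25] = K·y
y = (KᵀK)⁻¹·Kᵀ·(x' − x̄) = [3]
z = y + H·x̄ = [3] + [-6] = [-3]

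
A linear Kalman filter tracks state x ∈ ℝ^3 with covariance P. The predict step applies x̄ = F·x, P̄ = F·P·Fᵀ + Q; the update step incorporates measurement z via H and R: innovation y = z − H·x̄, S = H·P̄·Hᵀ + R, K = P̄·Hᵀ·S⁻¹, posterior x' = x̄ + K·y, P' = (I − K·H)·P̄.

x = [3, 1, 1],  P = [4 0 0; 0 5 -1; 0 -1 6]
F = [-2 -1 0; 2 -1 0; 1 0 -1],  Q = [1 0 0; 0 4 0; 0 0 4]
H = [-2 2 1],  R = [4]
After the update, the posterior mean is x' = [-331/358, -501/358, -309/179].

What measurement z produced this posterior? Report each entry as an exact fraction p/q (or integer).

z = [-3]

x̄ = F·x = [-7, 5, 2]
P̄ = F·P·Fᵀ + Q = [22 -11 -9; -11 25 7; -9 7 14]
S = H·P̄·Hᵀ + R = [358]
K = P̄·Hᵀ·S⁻¹ = [-75/358; 79/358; 23/179]
x' − x̄ = [2175/358, -2291/358, -667/179] = K·y
y = (KᵀK)⁻¹·Kᵀ·(x' − x̄) = [-29]
z = y + H·x̄ = [-29] + [26] = [-3]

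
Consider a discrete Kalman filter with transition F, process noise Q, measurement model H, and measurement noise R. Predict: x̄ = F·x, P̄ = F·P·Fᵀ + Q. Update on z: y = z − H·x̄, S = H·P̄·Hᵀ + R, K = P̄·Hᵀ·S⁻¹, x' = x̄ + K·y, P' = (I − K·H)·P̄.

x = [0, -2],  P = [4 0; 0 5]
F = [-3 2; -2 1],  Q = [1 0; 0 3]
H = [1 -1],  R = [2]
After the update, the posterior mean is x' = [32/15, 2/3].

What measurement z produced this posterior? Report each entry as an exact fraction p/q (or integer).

z = [2]

x̄ = F·x = [-4, -2]
P̄ = F·P·Fᵀ + Q = [57 34; 34 24]
S = H·P̄·Hᵀ + R = [15]
K = P̄·Hᵀ·S⁻¹ = [23/15; 2/3]
x' − x̄ = [92/15, 8/3] = K·y
y = (KᵀK)⁻¹·Kᵀ·(x' − x̄) = [4]
z = y + H·x̄ = [4] + [-2] = [2]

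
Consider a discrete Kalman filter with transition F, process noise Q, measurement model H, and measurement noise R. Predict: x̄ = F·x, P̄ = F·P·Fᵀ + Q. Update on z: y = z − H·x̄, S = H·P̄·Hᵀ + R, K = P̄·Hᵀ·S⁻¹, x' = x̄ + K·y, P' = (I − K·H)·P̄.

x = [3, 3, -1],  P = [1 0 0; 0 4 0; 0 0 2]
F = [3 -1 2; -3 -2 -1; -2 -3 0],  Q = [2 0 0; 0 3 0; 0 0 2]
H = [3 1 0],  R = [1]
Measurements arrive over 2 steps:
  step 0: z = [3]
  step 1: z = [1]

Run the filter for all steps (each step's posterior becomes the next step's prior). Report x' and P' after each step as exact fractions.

step 0: x̄ = F·x = [4, -14, -15]
step 0: P̄ = F·P·Fᵀ + Q = [23 -5 6; -5 30 30; 6 30 42]
step 0: y = z − H·x̄ = [5]
step 0: S = H·P̄·Hᵀ + R = [208]
step 0: K = P̄·Hᵀ·S⁻¹ = [4/13; 15/208; 3/13]
step 0: x' = x̄ + K·y = [72/13, -2837/208, -180/13]
step 0: P' = (I − K·H)·P̄ = [43/13 -125/13 -114/13; -125/13 6015/208 345/13; -114/13 345/13 402/13]
step 1: x̄ = F·x = [41/16, 2549/104, 6207/208]
step 1: P̄ = F·P·Fᵀ + Q = [491/16 -45/8 161/16; -45/8 6111/52 13565/104; 161/16 13565/104 33303/208]
step 1: y = z − H·x̄ = [-6489/208]
step 1: S = H·P̄·Hᵀ + R = [75079/208]
step 1: K = P̄·Hᵀ·S⁻¹ = [17979/75079; 20934/75079; 33409/75079]
step 1: x' = x̄ + K·y = [-368503/75079, 1187077/75079, 1198194/75079]
step 1: P' = (I − K·H)·P̄ = [749927/75079 -2231802/75079 -2132308/75079; -2231802/75079 6716340/75079 6430333/75079; -2132308/75079 6430333/75079 6654782/75079]

step 0: x' = [72/13, -2837/208, -180/13], P' = [43/13 -125/13 -114/13; -125/13 6015/208 345/13; -114/13 345/13 402/13]
step 1: x' = [-368503/75079, 1187077/75079, 1198194/75079], P' = [749927/75079 -2231802/75079 -2132308/75079; -2231802/75079 6716340/75079 6430333/75079; -2132308/75079 6430333/75079 6654782/75079]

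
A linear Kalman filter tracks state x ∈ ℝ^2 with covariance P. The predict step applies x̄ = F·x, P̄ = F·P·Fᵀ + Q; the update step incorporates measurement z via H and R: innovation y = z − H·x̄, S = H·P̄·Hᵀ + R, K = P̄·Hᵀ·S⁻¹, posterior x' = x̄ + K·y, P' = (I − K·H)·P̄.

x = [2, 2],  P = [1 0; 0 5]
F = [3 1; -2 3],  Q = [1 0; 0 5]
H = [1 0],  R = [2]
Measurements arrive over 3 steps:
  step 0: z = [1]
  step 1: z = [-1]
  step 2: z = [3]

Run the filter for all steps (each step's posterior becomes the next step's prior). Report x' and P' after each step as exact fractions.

step 0: x̄ = F·x = [8, 2]
step 0: P̄ = F·P·Fᵀ + Q = [15 9; 9 54]
step 0: y = z − H·x̄ = [-7]
step 0: S = H·P̄·Hᵀ + R = [17]
step 0: K = P̄·Hᵀ·S⁻¹ = [15/17; 9/17]
step 0: x' = x̄ + K·y = [31/17, -29/17]
step 0: P' = (I − K·H)·P̄ = [30/17 18/17; 18/17 837/17]
step 1: x̄ = F·x = [64/17, -149/17]
step 1: P̄ = F·P·Fᵀ + Q = [1232/17 2457/17; 2457/17 7522/17]
step 1: y = z − H·x̄ = [-81/17]
step 1: S = H·P̄·Hᵀ + R = [1266/17]
step 1: K = P̄·Hᵀ·S⁻¹ = [616/633; 819/422]
step 1: x' = x̄ + K·y = [-184/211, -7601/422]
step 1: P' = (I − K·H)·P̄ = [1232/633 819/211; 819/211 68353/422]
step 2: x̄ = F·x = [-8705/422, -22067/422]
step 2: P̄ = F·P·Fᵀ + Q = [85995/422 211597/422; 211597/422 1802749/1266]
step 2: y = z − H·x̄ = [9971/422]
step 2: S = H·P̄·Hᵀ + R = [86839/422]
step 2: K = P̄·Hᵀ·S⁻¹ = [85995/86839; 211597/86839]
step 2: x' = x̄ + K·y = [240575/86839, 458667/86839]
step 2: P' = (I − K·H)·P̄ = [171990/86839 423194/86839; 423194/86839 52675472/260517]

step 0: x' = [31/17, -29/17], P' = [30/17 18/17; 18/17 837/17]
step 1: x' = [-184/211, -7601/422], P' = [1232/633 819/211; 819/211 68353/422]
step 2: x' = [240575/86839, 458667/86839], P' = [171990/86839 423194/86839; 423194/86839 52675472/260517]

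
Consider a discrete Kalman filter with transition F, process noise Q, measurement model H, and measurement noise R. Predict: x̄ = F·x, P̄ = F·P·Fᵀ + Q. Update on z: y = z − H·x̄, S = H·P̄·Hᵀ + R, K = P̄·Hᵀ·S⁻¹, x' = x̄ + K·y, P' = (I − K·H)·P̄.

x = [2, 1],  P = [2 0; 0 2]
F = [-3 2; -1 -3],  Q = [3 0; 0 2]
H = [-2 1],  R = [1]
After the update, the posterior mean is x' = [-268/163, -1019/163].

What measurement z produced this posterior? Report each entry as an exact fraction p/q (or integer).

z = [-3]

x̄ = F·x = [-4, -5]
P̄ = F·P·Fᵀ + Q = [29 -6; -6 22]
S = H·P̄·Hᵀ + R = [163]
K = P̄·Hᵀ·S⁻¹ = [-64/163; 34/163]
x' − x̄ = [384/163, -204/163] = K·y
y = (KᵀK)⁻¹·Kᵀ·(x' − x̄) = [-6]
z = y + H·x̄ = [-6] + [3] = [-3]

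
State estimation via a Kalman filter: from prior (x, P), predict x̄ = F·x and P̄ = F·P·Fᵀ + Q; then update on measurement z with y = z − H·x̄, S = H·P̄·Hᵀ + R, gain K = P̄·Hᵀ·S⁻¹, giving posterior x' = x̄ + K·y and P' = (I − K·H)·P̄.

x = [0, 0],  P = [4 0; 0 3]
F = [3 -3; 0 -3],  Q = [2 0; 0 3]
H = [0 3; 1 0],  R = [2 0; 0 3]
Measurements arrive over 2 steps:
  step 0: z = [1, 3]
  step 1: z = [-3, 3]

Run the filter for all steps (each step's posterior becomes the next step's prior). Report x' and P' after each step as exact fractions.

step 0: x̄ = F·x = [0, 0]
step 0: P̄ = F·P·Fᵀ + Q = [65 27; 27 30]
step 0: y = z − H·x̄ = [1, 3]
step 0: S = H·P̄·Hᵀ + R = [272 81; 81 68]
step 0: K = P̄·Hᵀ·S⁻¹ = [243/11935 11119/11935; 3933/11935 54/11935]
step 0: x' = x̄ + K·y = [960/341, 117/341]
step 0: P' = (I − K·H)·P̄ = [33357/11935 162/11935; 162/11935 2622/11935]
step 1: x̄ = F·x = [2529/341, -351/341]
step 1: P̄ = F·P·Fᵀ + Q = [68953/2387 4428/2387; 4428/2387 59403/11935]
step 1: y = z − H·x̄ = [30/341, -1506/341]
step 1: S = H·P̄·Hᵀ + R = [558497/11935 13284/2387; 13284/2387 76114/2387]
step 1: K = P̄·Hᵀ·S⁻¹ = [99630/8719547 15763603/17439094; 2779659/8719547 22140/8719547]
step 1: x' = x̄ + K·y = [29867244/8719547, -8828487/8719547]
step 1: P' = (I − K·H)·P̄ = [47290809/17439094 66420/8719547; 66420/8719547 1853106/8719547]

step 0: x' = [960/341, 117/341], P' = [33357/11935 162/11935; 162/11935 2622/11935]
step 1: x' = [29867244/8719547, -8828487/8719547], P' = [47290809/17439094 66420/8719547; 66420/8719547 1853106/8719547]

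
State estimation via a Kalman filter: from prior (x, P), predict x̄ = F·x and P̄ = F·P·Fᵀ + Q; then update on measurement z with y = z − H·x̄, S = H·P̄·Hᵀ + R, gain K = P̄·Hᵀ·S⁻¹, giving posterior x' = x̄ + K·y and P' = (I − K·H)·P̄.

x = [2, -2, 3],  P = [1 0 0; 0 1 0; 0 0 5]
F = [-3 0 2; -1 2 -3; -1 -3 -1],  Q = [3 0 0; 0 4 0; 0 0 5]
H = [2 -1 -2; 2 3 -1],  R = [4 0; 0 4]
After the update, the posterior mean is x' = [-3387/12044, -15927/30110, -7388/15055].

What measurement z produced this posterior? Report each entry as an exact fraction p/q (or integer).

z = [1, -1]

x̄ = F·x = [0, -15, 1]
P̄ = F·P·Fᵀ + Q = [32 -27 -7; -27 54 10; -7 10 20]
S = H·P̄·Hᵀ + R = [470 -110; -110 282]
K = P̄·Hᵀ·S⁻¹ = [2851/12044 685/12044; -6329/30110 1599/6022; -2311/15055 -223/3011]
x' − x̄ = [-3387/12044, 435723/30110, -22443/15055] = K·y
y = (KᵀK)⁻¹·Kᵀ·(x' − x̄) = [-12, 45]
z = y + H·x̄ = [-12, 45] + [13, -46] = [1, -1]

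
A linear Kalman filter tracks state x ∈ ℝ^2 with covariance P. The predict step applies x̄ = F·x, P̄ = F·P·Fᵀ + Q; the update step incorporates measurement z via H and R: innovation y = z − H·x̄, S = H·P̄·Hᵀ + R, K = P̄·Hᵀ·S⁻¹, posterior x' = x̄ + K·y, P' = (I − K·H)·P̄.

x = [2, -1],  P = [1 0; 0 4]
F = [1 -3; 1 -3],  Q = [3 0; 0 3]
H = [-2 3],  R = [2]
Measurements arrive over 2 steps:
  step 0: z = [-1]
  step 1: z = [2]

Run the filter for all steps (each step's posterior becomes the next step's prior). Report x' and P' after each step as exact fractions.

step 0: x' = [34/13, 19/13], P' = [2159/78 730/39; 730/39 502/39]
step 1: x' = [-2552/5633, 1858/5633], P' = [143146/5633 96742/5633; 96742/5633 66586/5633]

step 0: x̄ = F·x = [5, 5]
step 0: P̄ = F·P·Fᵀ + Q = [40 37; 37 40]
step 0: y = z − H·x̄ = [-6]
step 0: S = H·P̄·Hᵀ + R = [78]
step 0: K = P̄·Hᵀ·S⁻¹ = [31/78; 23/39]
step 0: x' = x̄ + K·y = [34/13, 19/13]
step 0: P' = (I − K·H)·P̄ = [2159/78 730/39; 730/39 502/39]
step 1: x̄ = F·x = [-23/13, -23/13]
step 1: P̄ = F·P·Fᵀ + Q = [2669/78 2435/78; 2435/78 2669/78]
step 1: y = z − H·x̄ = [49/13]
step 1: S = H·P̄·Hᵀ + R = [5633/78]
step 1: K = P̄·Hᵀ·S⁻¹ = [1967/5633; 3137/5633]
step 1: x' = x̄ + K·y = [-2552/5633, 1858/5633]
step 1: P' = (I − K·H)·P̄ = [143146/5633 96742/5633; 96742/5633 66586/5633]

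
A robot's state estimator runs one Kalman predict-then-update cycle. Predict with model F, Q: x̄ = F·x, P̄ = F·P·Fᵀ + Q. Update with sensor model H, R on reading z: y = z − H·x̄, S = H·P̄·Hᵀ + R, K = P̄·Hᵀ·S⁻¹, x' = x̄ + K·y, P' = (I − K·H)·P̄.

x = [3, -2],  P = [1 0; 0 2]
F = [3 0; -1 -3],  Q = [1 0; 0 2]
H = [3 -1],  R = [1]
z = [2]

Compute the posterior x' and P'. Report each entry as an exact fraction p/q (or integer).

x̄ = F·x = [9, 3]
P̄ = F·P·Fᵀ + Q = [10 -3; -3 21]
y = z − H·x̄ = [-22]
S = H·P̄·Hᵀ + R = [130]
K = P̄·Hᵀ·S⁻¹ = [33/130; -3/13]
x' = x̄ + K·y = [222/65, 105/13]
P' = (I − K·H)·P̄ = [211/130 60/13; 60/13 183/13]

x' = [222/65, 105/13]
P' = [211/130 60/13; 60/13 183/13]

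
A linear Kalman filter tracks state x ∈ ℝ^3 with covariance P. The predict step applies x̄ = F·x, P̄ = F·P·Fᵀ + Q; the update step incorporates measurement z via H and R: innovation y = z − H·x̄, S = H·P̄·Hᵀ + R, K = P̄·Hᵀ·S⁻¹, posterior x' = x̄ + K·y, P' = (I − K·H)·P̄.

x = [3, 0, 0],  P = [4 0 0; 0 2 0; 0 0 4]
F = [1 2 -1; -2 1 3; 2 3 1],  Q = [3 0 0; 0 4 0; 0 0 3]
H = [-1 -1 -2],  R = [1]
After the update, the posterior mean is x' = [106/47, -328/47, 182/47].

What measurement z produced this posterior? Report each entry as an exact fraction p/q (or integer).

x̄ = F·x = [3, -6, 6]
P̄ = F·P·Fᵀ + Q = [19 -16 16; -16 58 2; 16 2 41]
S = H·P̄·Hᵀ + R = [282]
K = P̄·Hᵀ·S⁻¹ = [-35/282; -23/141; -50/141]
x' − x̄ = [-35/47, -46/47, -100/47] = K·y
y = (KᵀK)⁻¹·Kᵀ·(x' − x̄) = [6]
z = y + H·x̄ = [6] + [-9] = [-3]

z = [-3]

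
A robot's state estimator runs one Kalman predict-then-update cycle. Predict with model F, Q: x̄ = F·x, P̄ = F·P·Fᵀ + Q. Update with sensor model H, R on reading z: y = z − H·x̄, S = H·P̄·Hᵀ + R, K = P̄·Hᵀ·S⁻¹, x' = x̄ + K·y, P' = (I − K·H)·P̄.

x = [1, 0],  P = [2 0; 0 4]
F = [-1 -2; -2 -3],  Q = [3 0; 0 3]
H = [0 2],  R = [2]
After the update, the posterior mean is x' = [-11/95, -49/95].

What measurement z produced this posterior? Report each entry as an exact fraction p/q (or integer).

x̄ = F·x = [-1, -2]
P̄ = F·P·Fᵀ + Q = [21 28; 28 47]
S = H·P̄·Hᵀ + R = [190]
K = P̄·Hᵀ·S⁻¹ = [28/95; 47/95]
x' − x̄ = [84/95, 141/95] = K·y
y = (KᵀK)⁻¹·Kᵀ·(x' − x̄) = [3]
z = y + H·x̄ = [3] + [-4] = [-1]

z = [-1]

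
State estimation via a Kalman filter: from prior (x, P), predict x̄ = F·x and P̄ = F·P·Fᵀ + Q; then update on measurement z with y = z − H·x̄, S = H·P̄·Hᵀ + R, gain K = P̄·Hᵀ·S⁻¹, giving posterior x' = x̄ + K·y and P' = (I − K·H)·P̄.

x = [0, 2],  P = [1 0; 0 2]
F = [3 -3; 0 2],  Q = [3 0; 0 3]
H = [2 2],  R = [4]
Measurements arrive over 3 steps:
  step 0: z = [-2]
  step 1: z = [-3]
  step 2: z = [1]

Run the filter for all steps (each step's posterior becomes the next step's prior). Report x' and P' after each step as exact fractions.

step 0: x' = [-5, 71/18], P' = [12 -11; -11 197/18]
step 1: x' = [-2439/1382, 601/3455], P' = [7680/691 -6687/691; -6687/691 31907/3455]
step 2: x' = [1587327/602302, -1306797/602302], P' = [3240528/301151 -2814075/301151; -2814075/301151 5374091/602302]

step 0: x̄ = F·x = [-6, 4]
step 0: P̄ = F·P·Fᵀ + Q = [30 -12; -12 11]
step 0: y = z − H·x̄ = [2]
step 0: S = H·P̄·Hᵀ + R = [72]
step 0: K = P̄·Hᵀ·S⁻¹ = [1/2; -1/36]
step 0: x' = x̄ + K·y = [-5, 71/18]
step 0: P' = (I − K·H)·P̄ = [12 -11; -11 197/18]
step 1: x̄ = F·x = [-161/6, 71/9]
step 1: P̄ = F·P·Fᵀ + Q = [815/2 -395/3; -395/3 421/9]
step 1: y = z − H·x̄ = [314/9]
step 1: S = H·P̄·Hᵀ + R = [6910/9]
step 1: K = P̄·Hᵀ·S⁻¹ = [993/1382; -764/3455]
step 1: x' = x̄ + K·y = [-2439/1382, 601/3455]
step 1: P' = (I − K·H)·P̄ = [7680/691 -6687/691; -6687/691 31907/3455]
step 2: x̄ = F·x = [-40191/6910, 1202/3455]
step 2: P̄ = F·P·Fᵀ + Q = [1244958/3455 -392052/3455; -392052/3455 137993/3455]
step 2: y = z − H·x̄ = [41242/3455]
step 2: S = H·P̄·Hᵀ + R = [2409208/3455]
step 2: K = P̄·Hᵀ·S⁻¹ = [426453/602302; -254059/1204604]
step 2: x' = x̄ + K·y = [1587327/602302, -1306797/602302]
step 2: P' = (I − K·H)·P̄ = [3240528/301151 -2814075/301151; -2814075/301151 5374091/602302]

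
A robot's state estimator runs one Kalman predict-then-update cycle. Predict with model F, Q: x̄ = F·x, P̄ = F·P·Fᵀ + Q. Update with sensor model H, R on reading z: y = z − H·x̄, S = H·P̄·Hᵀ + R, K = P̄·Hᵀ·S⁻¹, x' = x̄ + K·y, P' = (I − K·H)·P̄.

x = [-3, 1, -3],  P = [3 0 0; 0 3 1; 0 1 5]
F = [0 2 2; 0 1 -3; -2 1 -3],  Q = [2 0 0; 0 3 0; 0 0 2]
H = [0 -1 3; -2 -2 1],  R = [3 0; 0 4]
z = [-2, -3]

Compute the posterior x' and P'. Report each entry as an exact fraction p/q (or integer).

x̄ = F·x = [-4, 10, 16]
P̄ = F·P·Fᵀ + Q = [42 -28 -28; -28 45 42; -28 42 56]
y = z − H·x̄ = [-40, -7]
S = H·P̄·Hᵀ + R = [300 76; 76 128]
K = P̄·Hᵀ·S⁻¹ = [-182/2039 -784/2039; 610/2039 -939/8156; 875/2039 -147/4078]
x' = x̄ + K·y = [4612/2039, -9467/8156, -3723/4078]
P' = (I − K·H)·P̄ = [31542/2039 -36078/2039 -12208/2039; -36078/2039 44223/2039 15351/2039; -12208/2039 15351/2039 5992/2039]

x' = [4612/2039, -9467/8156, -3723/4078]
P' = [31542/2039 -36078/2039 -12208/2039; -36078/2039 44223/2039 15351/2039; -12208/2039 15351/2039 5992/2039]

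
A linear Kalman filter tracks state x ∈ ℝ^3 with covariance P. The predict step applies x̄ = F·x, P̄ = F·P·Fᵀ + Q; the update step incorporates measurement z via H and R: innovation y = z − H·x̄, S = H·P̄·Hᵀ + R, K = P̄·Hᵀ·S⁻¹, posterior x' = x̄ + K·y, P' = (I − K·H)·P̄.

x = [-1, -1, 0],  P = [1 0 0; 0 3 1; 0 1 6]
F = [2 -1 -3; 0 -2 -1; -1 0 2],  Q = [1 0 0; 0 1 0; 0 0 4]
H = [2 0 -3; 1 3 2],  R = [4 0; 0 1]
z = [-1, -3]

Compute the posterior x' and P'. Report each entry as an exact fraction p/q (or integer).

x̄ = F·x = [-1, 2, 1]
P̄ = F·P·Fᵀ + Q = [68 31 -40; 31 23 -16; -40 -16 29]
y = z − H·x̄ = [4, -10]
S = H·P̄·Hᵀ + R = [1017 252; 252 226]
K = P̄·Hᵀ·S⁻¹ = [18722/83169 1985/18482; 3862/83169 2302/9241; -15091/83169 643/9241]
x' = x̄ + K·y = [-97606/83169, -25394/83169, -35065/83169]
P' = (I − K·H)·P̄ = [278255/166338 -88591/83169 67789/83169; -88591/83169 79243/83169 -64210/83169; 67789/83169 -64210/83169 65314/83169]

x' = [-97606/83169, -25394/83169, -35065/83169]
P' = [278255/166338 -88591/83169 67789/83169; -88591/83169 79243/83169 -64210/83169; 67789/83169 -64210/83169 65314/83169]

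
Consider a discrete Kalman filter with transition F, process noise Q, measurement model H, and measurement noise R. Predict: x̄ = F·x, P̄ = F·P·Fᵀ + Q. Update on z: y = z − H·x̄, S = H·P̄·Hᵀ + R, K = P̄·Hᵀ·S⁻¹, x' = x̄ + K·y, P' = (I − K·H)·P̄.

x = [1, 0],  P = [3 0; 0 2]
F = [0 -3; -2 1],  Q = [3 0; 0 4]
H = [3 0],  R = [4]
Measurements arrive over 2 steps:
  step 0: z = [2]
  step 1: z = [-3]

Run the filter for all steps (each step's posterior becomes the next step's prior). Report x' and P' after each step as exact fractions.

step 0: x̄ = F·x = [0, -2]
step 0: P̄ = F·P·Fᵀ + Q = [21 -6; -6 18]
step 0: y = z − H·x̄ = [2]
step 0: S = H·P̄·Hᵀ + R = [193]
step 0: K = P̄·Hᵀ·S⁻¹ = [63/193; -18/193]
step 0: x' = x̄ + K·y = [126/193, -422/193]
step 0: P' = (I − K·H)·P̄ = [84/193 -24/193; -24/193 3150/193]
step 1: x̄ = F·x = [1266/193, -674/193]
step 1: P̄ = F·P·Fᵀ + Q = [28929/193 -9594/193; -9594/193 4354/193]
step 1: y = z − H·x̄ = [-4377/193]
step 1: S = H·P̄·Hᵀ + R = [261133/193]
step 1: K = P̄·Hᵀ·S⁻¹ = [86787/261133; -28782/261133]
step 1: x' = x̄ + K·y = [-255297/261133, -259196/261133]
step 1: P' = (I − K·H)·P̄ = [115716/261133 -38376/261133; -38376/261133 1598806/261133]

step 0: x' = [126/193, -422/193], P' = [84/193 -24/193; -24/193 3150/193]
step 1: x' = [-255297/261133, -259196/261133], P' = [115716/261133 -38376/261133; -38376/261133 1598806/261133]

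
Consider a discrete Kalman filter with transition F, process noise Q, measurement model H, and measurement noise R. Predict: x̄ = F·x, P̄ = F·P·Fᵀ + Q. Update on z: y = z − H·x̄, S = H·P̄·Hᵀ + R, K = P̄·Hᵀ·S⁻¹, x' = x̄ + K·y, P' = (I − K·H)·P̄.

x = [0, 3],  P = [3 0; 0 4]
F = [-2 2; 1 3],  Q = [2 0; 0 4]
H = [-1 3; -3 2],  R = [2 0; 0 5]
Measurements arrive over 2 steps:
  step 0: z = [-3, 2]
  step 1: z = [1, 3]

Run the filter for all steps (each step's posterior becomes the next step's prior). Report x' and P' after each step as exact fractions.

step 0: x̄ = F·x = [6, 9]
step 0: P̄ = F·P·Fᵀ + Q = [30 18; 18 43]
step 0: y = z − H·x̄ = [-24, 2]
step 0: S = H·P̄·Hᵀ + R = [311 150; 150 231]
step 0: K = P̄·Hᵀ·S⁻¹ = [4548/16447 -6798/16447; 6947/16447 -6698/49341]
step 0: x' = x̄ + K·y = [-24066/16447, -69511/49341]
step 0: P' = (I − K·H)·P̄ = [17166/16447 8754/16447; 8754/16447 22648/49341]
step 1: x̄ = F·x = [5374/49341, -93577/16447]
step 1: P̄ = F·P·Fᵀ + Q = [185170/49341 -24052/16447; -24052/16447 203422/16447]
step 1: y = z − H·x̄ = [896908/49341, 241869/16447]
step 1: S = H·P̄·Hᵀ + R = [6209182/49341 1670274/16447; 1670274/16447 1740057/16447]
step 1: K = P̄·Hᵀ·S⁻¹ = [4762991/24674053 -7879808/24674053; 9232329/24674053 -6209534/74022159]
step 1: x' = x̄ + K·y = [-26612366/24674053, -3001877/24674053]
step 1: P' = (I − K·H)·P̄ = [19607012/24674053 9710998/24674053; 9710998/24674053 28175656/74022159]

step 0: x' = [-24066/16447, -69511/49341], P' = [17166/16447 8754/16447; 8754/16447 22648/49341]
step 1: x' = [-26612366/24674053, -3001877/24674053], P' = [19607012/24674053 9710998/24674053; 9710998/24674053 28175656/74022159]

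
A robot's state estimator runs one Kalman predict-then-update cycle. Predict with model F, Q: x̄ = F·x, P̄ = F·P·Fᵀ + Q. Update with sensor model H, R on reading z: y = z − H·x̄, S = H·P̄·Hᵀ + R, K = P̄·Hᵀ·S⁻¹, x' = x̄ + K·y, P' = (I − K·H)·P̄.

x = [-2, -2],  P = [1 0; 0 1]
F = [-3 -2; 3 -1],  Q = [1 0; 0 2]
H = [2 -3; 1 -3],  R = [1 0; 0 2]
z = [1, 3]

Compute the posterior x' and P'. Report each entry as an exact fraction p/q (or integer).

x' = [775/1733, -516/1733]
P' = [3241/1733 1771/1733; 1771/1733 1095/1733]

x̄ = F·x = [10, -4]
P̄ = F·P·Fᵀ + Q = [14 -7; -7 12]
y = z − H·x̄ = [-31, -19]
S = H·P̄·Hᵀ + R = [249 199; 199 166]
K = P̄·Hᵀ·S⁻¹ = [1169/1733 -1036/1733; 257/1733 -757/1733]
x' = x̄ + K·y = [775/1733, -516/1733]
P' = (I − K·H)·P̄ = [3241/1733 1771/1733; 1771/1733 1095/1733]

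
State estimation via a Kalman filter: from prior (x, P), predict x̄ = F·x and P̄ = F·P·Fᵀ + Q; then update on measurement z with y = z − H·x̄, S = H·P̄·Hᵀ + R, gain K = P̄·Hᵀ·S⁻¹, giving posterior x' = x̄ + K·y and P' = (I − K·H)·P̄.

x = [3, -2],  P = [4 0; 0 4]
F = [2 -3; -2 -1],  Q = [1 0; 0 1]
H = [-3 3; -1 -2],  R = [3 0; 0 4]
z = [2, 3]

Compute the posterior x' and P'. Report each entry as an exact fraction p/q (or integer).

x̄ = F·x = [12, -4]
P̄ = F·P·Fᵀ + Q = [53 -4; -4 21]
y = z − H·x̄ = [50, 7]
S = H·P̄·Hᵀ + R = [741 21; 21 125]
K = P̄·Hᵀ·S⁻¹ = [-3405/15364 -4959/15364; 3391/30728 -9911/30728]
x' = x̄ + K·y = [-20595/15364, -22739/30728]
P' = (I − K·H)·P̄ = [4441/7682 5477/15364; 5477/15364 14345/30728]

x' = [-20595/15364, -22739/30728]
P' = [4441/7682 5477/15364; 5477/15364 14345/30728]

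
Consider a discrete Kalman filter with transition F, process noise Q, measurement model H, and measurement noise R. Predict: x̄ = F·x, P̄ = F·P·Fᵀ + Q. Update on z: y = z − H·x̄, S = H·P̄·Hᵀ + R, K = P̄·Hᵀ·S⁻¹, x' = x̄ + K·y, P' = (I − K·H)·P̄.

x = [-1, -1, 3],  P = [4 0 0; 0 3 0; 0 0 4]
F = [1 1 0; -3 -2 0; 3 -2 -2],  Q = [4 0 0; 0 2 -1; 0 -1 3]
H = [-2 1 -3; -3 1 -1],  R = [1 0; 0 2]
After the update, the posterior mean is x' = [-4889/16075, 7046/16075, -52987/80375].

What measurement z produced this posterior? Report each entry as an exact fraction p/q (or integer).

x̄ = F·x = [-2, 5, -7]
P̄ = F·P·Fᵀ + Q = [11 -18 6; -18 50 -25; 6 -25 67]
S = H·P̄·Hᵀ + R = [992 573; 573 412]
K = P̄·Hᵀ·S⁻¹ = [1753/16075 -4662/16075; -1517/16075 7143/16075; -35026/80375 27254/80375]
x' − x̄ = [27261/16075, -73329/16075, 509638/80375] = K·y
y = (KᵀK)⁻¹·Kᵀ·(x' − x̄) = [-27, -16]
z = y + H·x̄ = [-27, -16] + [30, 18] = [3, 2]

z = [3, 2]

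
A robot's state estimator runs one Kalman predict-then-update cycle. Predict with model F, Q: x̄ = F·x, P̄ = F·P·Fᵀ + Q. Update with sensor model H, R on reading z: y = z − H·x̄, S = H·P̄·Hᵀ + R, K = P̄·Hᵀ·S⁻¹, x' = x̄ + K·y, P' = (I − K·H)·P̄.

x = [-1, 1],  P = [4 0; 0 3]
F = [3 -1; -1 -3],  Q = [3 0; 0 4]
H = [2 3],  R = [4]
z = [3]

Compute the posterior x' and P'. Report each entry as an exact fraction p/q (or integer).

x̄ = F·x = [-4, -2]
P̄ = F·P·Fᵀ + Q = [42 -3; -3 35]
y = z − H·x̄ = [17]
S = H·P̄·Hᵀ + R = [451]
K = P̄·Hᵀ·S⁻¹ = [75/451; 9/41]
x' = x̄ + K·y = [-529/451, 71/41]
P' = (I − K·H)·P̄ = [13317/451 -798/41; -798/41 544/41]

x' = [-529/451, 71/41]
P' = [13317/451 -798/41; -798/41 544/41]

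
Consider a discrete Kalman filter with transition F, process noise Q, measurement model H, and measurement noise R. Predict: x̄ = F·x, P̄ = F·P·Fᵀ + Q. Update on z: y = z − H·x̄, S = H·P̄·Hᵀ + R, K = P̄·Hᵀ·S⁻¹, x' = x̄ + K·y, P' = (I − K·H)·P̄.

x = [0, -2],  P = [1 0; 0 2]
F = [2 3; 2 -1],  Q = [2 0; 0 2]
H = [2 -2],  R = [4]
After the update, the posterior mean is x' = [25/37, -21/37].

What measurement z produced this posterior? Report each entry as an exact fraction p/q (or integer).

x̄ = F·x = [-6, 2]
P̄ = F·P·Fᵀ + Q = [24 -2; -2 8]
S = H·P̄·Hᵀ + R = [148]
K = P̄·Hᵀ·S⁻¹ = [13/37; -5/37]
x' − x̄ = [247/37, -95/37] = K·y
y = (KᵀK)⁻¹·Kᵀ·(x' − x̄) = [19]
z = y + H·x̄ = [19] + [-16] = [3]

z = [3]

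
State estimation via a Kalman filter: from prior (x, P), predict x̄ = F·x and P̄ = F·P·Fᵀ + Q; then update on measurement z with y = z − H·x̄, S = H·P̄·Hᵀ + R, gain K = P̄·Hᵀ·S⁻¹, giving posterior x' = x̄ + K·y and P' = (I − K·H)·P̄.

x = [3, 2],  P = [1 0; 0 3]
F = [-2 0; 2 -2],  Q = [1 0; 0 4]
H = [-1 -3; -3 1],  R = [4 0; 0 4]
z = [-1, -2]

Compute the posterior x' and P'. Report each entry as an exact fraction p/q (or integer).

x̄ = F·x = [-6, 2]
P̄ = F·P·Fᵀ + Q = [5 -4; -4 20]
y = z − H·x̄ = [-1, -22]
S = H·P̄·Hᵀ + R = [165 -77; -77 93]
K = P̄·Hᵀ·S⁻¹ = [-203/2354 -59/214; -343/1177 11/107]
x' = x̄ + K·y = [357/2354, 35/1177]
P' = (I − K·H)·P̄ = [430/1177 -8/1177; -8/1177 460/1177]

x' = [357/2354, 35/1177]
P' = [430/1177 -8/1177; -8/1177 460/1177]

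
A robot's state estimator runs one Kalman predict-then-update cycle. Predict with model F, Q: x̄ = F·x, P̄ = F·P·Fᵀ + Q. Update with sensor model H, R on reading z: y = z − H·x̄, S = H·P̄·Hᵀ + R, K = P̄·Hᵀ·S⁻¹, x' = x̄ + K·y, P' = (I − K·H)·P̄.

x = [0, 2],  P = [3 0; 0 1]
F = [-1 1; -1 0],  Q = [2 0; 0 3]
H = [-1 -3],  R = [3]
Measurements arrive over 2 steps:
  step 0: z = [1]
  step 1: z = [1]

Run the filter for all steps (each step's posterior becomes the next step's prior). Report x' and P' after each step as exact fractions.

step 0: x̄ = F·x = [2, 0]
step 0: P̄ = F·P·Fᵀ + Q = [6 3; 3 6]
step 0: y = z − H·x̄ = [3]
step 0: S = H·P̄·Hᵀ + R = [81]
step 0: K = P̄·Hᵀ·S⁻¹ = [-5/27; -7/27]
step 0: x' = x̄ + K·y = [13/9, -7/9]
step 0: P' = (I − K·H)·P̄ = [29/9 -8/9; -8/9 5/9]
step 1: x̄ = F·x = [-20/9, -13/9]
step 1: P̄ = F·P·Fᵀ + Q = [68/9 37/9; 37/9 56/9]
step 1: y = z − H·x̄ = [-50/9]
step 1: S = H·P̄·Hᵀ + R = [821/9]
step 1: K = P̄·Hᵀ·S⁻¹ = [-179/821; -205/821]
step 1: x' = x̄ + K·y = [-830/821, -47/821]
step 1: P' = (I − K·H)·P̄ = [2643/821 -702/821; -702/821 439/821]

step 0: x' = [13/9, -7/9], P' = [29/9 -8/9; -8/9 5/9]
step 1: x' = [-830/821, -47/821], P' = [2643/821 -702/821; -702/821 439/821]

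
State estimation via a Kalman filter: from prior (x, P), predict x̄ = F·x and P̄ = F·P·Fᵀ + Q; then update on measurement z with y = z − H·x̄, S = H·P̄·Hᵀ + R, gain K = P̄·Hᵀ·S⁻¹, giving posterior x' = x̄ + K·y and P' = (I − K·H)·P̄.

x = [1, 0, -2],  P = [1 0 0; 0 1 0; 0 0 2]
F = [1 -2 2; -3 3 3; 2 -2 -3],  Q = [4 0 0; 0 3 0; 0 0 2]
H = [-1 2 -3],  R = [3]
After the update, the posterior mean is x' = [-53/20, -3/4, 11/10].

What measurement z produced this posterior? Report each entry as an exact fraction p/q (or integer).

z = [-2]

x̄ = F·x = [-3, -9, 8]
P̄ = F·P·Fᵀ + Q = [17 3 -6; 3 39 -30; -6 -30 28]
S = H·P̄·Hᵀ + R = [740]
K = P̄·Hᵀ·S⁻¹ = [7/740; 33/148; -69/370]
x' − x̄ = [7/20, 33/4, -69/10] = K·y
y = (KᵀK)⁻¹·Kᵀ·(x' − x̄) = [37]
z = y + H·x̄ = [37] + [-39] = [-2]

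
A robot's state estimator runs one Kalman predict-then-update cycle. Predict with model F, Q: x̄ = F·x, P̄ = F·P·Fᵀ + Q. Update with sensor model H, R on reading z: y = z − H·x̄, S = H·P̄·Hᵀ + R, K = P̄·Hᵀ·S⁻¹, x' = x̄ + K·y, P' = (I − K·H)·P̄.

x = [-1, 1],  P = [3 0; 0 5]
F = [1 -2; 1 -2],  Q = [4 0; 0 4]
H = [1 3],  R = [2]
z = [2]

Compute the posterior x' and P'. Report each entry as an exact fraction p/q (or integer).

x̄ = F·x = [-3, -3]
P̄ = F·P·Fᵀ + Q = [27 23; 23 27]
y = z − H·x̄ = [14]
S = H·P̄·Hᵀ + R = [410]
K = P̄·Hᵀ·S⁻¹ = [48/205; 52/205]
x' = x̄ + K·y = [57/205, 113/205]
P' = (I − K·H)·P̄ = [927/205 -277/205; -277/205 127/205]

x' = [57/205, 113/205]
P' = [927/205 -277/205; -277/205 127/205]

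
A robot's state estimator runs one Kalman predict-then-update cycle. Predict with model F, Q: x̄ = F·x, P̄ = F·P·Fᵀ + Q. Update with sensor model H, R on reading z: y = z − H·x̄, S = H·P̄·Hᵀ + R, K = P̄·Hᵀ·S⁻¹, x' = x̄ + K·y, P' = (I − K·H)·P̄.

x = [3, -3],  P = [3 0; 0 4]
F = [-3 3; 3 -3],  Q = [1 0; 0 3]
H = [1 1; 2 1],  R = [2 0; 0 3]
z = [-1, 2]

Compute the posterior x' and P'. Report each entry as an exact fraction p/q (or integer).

x' = [74/59, -585/413]
P' = [237/59 -309/59; -309/59 3201/413]

x̄ = F·x = [-18, 18]
P̄ = F·P·Fᵀ + Q = [64 -63; -63 66]
y = z − H·x̄ = [-1, 20]
S = H·P̄·Hᵀ + R = [6 5; 5 73]
K = P̄·Hᵀ·S⁻¹ = [-36/59 55/59; 519/413 -375/413]
x' = x̄ + K·y = [74/59, -585/413]
P' = (I − K·H)·P̄ = [237/59 -309/59; -309/59 3201/413]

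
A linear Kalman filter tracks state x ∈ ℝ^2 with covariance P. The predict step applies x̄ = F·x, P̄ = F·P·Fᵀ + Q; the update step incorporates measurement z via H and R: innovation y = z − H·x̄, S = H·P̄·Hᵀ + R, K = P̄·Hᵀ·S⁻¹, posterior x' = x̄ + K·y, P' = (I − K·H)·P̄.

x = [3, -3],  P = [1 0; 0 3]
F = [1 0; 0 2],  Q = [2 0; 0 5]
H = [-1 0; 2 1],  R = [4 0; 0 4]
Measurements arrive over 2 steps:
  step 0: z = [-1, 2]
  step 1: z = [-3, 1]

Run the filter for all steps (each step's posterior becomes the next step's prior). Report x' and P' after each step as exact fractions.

step 0: x' = [13/5, -56/15], P' = [84/65 -136/65; -136/65 1292/195]
step 1: x' = [64505/22143, -115783/22143], P' = [38756/22143 -73768/22143; -73768/22143 217244/22143]

step 0: x̄ = F·x = [3, -6]
step 0: P̄ = F·P·Fᵀ + Q = [3 0; 0 17]
step 0: y = z − H·x̄ = [2, 2]
step 0: S = H·P̄·Hᵀ + R = [7 -6; -6 33]
step 0: K = P̄·Hᵀ·S⁻¹ = [-21/65 8/65; 34/65 119/195]
step 0: x' = x̄ + K·y = [13/5, -56/15]
step 0: P' = (I − K·H)·P̄ = [84/65 -136/65; -136/65 1292/195]
step 1: x̄ = F·x = [13/5, -112/15]
step 1: P̄ = F·P·Fᵀ + Q = [214/65 -272/65; -272/65 6143/195]
step 1: y = z − H·x̄ = [-2/5, 49/15]
step 1: S = H·P̄·Hᵀ + R = [474/65 -12/5; -12/5 479/15]
step 1: K = P̄·Hᵀ·S⁻¹ = [-9689/22143 312/7381; 18442/22143 5809/7381]
step 1: x' = x̄ + K·y = [64505/22143, -115783/22143]
step 1: P' = (I − K·H)·P̄ = [38756/22143 -73768/22143; -73768/22143 217244/22143]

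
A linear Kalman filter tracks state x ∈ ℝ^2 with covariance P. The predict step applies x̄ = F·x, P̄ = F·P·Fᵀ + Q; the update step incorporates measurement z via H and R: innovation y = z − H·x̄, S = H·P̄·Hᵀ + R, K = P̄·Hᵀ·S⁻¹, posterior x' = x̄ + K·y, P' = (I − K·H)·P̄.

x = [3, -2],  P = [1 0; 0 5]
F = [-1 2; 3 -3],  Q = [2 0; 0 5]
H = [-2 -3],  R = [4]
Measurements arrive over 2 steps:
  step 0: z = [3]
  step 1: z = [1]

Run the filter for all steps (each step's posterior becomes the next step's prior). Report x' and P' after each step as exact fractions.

step 0: x' = [185/231, -103/77], P' = [2504/231 -580/77; -580/77 436/77]
step 1: x' = [-175215/290363, 24117/290363], P' = [2010878/290363 -1424244/290363; -1424244/290363 1133908/290363]

step 0: x̄ = F·x = [-7, 15]
step 0: P̄ = F·P·Fᵀ + Q = [23 -33; -33 59]
step 0: y = z − H·x̄ = [34]
step 0: S = H·P̄·Hᵀ + R = [231]
step 0: K = P̄·Hᵀ·S⁻¹ = [53/231; -37/77]
step 0: x' = x̄ + K·y = [185/231, -103/77]
step 0: P' = (I − K·H)·P̄ = [2504/231 -580/77; -580/77 436/77]
step 1: x̄ = F·x = [-73/21, 494/77]
step 1: P̄ = F·P·Fᵀ + Q = [1378/21 -940/7; -940/7 22261/77]
step 1: y = z − H·x̄ = [3071/231]
step 1: S = H·P̄·Hᵀ + R = [290363/231]
step 1: K = P̄·Hᵀ·S⁻¹ = [62744/290363; -138309/290363]
step 1: x' = x̄ + K·y = [-175215/290363, 24117/290363]
step 1: P' = (I − K·H)·P̄ = [2010878/290363 -1424244/290363; -1424244/290363 1133908/290363]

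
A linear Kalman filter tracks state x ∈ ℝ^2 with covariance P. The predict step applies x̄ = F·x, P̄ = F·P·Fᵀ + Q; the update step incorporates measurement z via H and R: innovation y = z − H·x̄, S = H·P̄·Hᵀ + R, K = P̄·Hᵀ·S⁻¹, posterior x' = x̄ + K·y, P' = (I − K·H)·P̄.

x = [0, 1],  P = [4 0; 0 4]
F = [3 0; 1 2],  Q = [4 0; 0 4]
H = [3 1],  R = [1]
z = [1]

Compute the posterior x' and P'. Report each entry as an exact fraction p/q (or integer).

x' = [-132/457, 854/457]
P' = [856/457 -2436/457; -2436/457 7368/457]

x̄ = F·x = [0, 2]
P̄ = F·P·Fᵀ + Q = [40 12; 12 24]
y = z − H·x̄ = [-1]
S = H·P̄·Hᵀ + R = [457]
K = P̄·Hᵀ·S⁻¹ = [132/457; 60/457]
x' = x̄ + K·y = [-132/457, 854/457]
P' = (I − K·H)·P̄ = [856/457 -2436/457; -2436/457 7368/457]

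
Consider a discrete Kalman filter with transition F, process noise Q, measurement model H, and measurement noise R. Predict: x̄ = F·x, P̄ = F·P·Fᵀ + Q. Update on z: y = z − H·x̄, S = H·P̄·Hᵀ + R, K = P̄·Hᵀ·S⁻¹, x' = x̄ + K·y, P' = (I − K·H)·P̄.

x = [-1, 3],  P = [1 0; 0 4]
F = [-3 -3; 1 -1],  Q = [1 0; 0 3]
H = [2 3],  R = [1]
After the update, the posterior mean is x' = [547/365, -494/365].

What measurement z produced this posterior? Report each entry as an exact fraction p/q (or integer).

x̄ = F·x = [-6, -4]
P̄ = F·P·Fᵀ + Q = [46 9; 9 8]
S = H·P̄·Hᵀ + R = [365]
K = P̄·Hᵀ·S⁻¹ = [119/365; 42/365]
x' − x̄ = [2737/365, 966/365] = K·y
y = (KᵀK)⁻¹·Kᵀ·(x' − x̄) = [23]
z = y + H·x̄ = [23] + [-24] = [-1]

z = [-1]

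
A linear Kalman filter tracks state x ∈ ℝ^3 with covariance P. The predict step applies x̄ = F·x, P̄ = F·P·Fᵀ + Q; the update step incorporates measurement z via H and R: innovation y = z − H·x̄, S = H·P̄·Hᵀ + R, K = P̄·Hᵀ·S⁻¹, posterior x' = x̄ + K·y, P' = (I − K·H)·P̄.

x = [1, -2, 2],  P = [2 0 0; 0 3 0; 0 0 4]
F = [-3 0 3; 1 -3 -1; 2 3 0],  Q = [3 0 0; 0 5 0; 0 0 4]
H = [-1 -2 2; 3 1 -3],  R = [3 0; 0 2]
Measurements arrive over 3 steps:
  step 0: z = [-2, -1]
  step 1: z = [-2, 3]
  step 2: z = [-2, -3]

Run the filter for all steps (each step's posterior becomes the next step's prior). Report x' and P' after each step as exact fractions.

step 0: x̄ = F·x = [3, 5, -4]
step 0: P̄ = F·P·Fᵀ + Q = [57 -18 -12; -18 38 -23; -12 -23 39]
step 0: y = z − H·x̄ = [19, -27]
step 0: S = H·P̄·Hᵀ + R = [528 -647; -647 1150]
step 0: K = P̄·Hᵀ·S⁻¹ = [70533/188591 70677/188591; -85309/188591 -39304/188591; 42528/188591 -4936/188591]
step 0: x' = x̄ + K·y = [-183/14507, 29484/14507, 14380/14507]
step 0: P' = (I − K·H)·P̄ = [565719/188591 194913/188591 583572/188591; 194913/188591 377434/188591 346927/188591; 583572/188591 346927/188591 702505/188591]
step 1: x̄ = F·x = [43689/14507, -103015/14507, 88086/14507]
step 1: P̄ = F·P·Fᵀ + Q = [1475493/188591 -1671366/188591 1475244/188591; -1671366/188591 5353025/188591 -5058132/188591; 1475244/188591 -5058132/188591 8753102/188591]
step 1: y = z − H·x̄ = [-367527/14507, 3143/163]
step 1: S = H·P̄·Hᵀ + R = [86344390/188591 -934151/2119; -934151/2119 1028694/2119]
step 1: K = P̄·Hᵀ·S⁻¹ = [1602339051/5265297709 1358996673/5265297709; -2458083581/5265297709 -1339993222/5265297709; 838404150/5265297709 -785204044/5265297709]
step 1: x' = x̄ + K·y = [1466932485/5265297709, -952977406/5265297709, -4410279152/5265297709]
step 1: P' = (I − K·H)·P̄ = [12299863017/5265297709 4260637725/5265297709 12814077810/5265297709; 4260637725/5265297709 10066159573/5265297709 8509353064/5265297709; 12814077810/5265297709 8509353064/5265297709 16173998194/5265297709]
step 2: x̄ = F·x = [-17631634911/5265297709, 8736143855/5265297709, 74932752/5265297709]
step 2: P̄ = F·P·Fᵀ + Q = [41407243446/5265297709 -46775554824/5265297709 41323726809/5265297709; -46775554824/5265297709 145259922327/5265297709 -129933838110/5265297709; 41323726809/5265297709 -129933838110/5265297709 211983731761/5265297709]
step 2: y = z − H·x̄ = [-10839808123/5265297709, 28587666007/5265297709]
step 2: S = H·P̄·Hᵀ + R = [2173251331273/5265297709 -2026772245389/5265297709; -2026772245389/5265297709 2191431911762/5265297709]
step 2: K = P̄·Hᵀ·S⁻¹ = [38191650714087/124347495837245 32682060270159/124347495837245; -11531877959103/24869499167449 -6185742766521/24869499167449; 20323035612508/124347495837245 -17627842065609/124347495837245]
step 2: x' = x̄ + K·y = [-317576722785987/124347495837245, 31419100615313/24869499167449, -135779400777823/124347495837245]
step 2: P' = (I − K·H)·P̄ = [288970752444333/124347495837245 19622957991279/24869499167449 299887642249692/124347495837245; 19622957991279/24869499167449 46849686667962/24869499167449 39363348724947/24869499167449; 299887642249692/124347495837245 39363348724947/24869499167449 377245118168343/124347495837245]

step 0: x' = [-183/14507, 29484/14507, 14380/14507], P' = [565719/188591 194913/188591 583572/188591; 194913/188591 377434/188591 346927/188591; 583572/188591 346927/188591 702505/188591]
step 1: x' = [1466932485/5265297709, -952977406/5265297709, -4410279152/5265297709], P' = [12299863017/5265297709 4260637725/5265297709 12814077810/5265297709; 4260637725/5265297709 10066159573/5265297709 8509353064/5265297709; 12814077810/5265297709 8509353064/5265297709 16173998194/5265297709]
step 2: x' = [-317576722785987/124347495837245, 31419100615313/24869499167449, -135779400777823/124347495837245], P' = [288970752444333/124347495837245 19622957991279/24869499167449 299887642249692/124347495837245; 19622957991279/24869499167449 46849686667962/24869499167449 39363348724947/24869499167449; 299887642249692/124347495837245 39363348724947/24869499167449 377245118168343/124347495837245]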